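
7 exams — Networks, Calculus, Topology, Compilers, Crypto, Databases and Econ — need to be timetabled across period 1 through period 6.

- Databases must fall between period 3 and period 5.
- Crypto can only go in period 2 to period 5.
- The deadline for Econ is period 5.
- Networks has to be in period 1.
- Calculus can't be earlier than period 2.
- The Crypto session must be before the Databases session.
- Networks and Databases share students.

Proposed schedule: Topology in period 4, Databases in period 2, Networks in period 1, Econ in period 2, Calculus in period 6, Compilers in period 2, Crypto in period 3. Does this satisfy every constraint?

Crypto can only go in period 2 to period 5 — holds.
The deadline for Econ is period 5 — holds.
Databases must fall between period 3 and period 5 — violated.
Networks has to be in period 1 — holds.
Networks and Databases share students — holds.
The Crypto session must be before the Databases session — violated.
Calculus can't be earlier than period 2 — holds.

Invalid. The Crypto session must be before the Databases session.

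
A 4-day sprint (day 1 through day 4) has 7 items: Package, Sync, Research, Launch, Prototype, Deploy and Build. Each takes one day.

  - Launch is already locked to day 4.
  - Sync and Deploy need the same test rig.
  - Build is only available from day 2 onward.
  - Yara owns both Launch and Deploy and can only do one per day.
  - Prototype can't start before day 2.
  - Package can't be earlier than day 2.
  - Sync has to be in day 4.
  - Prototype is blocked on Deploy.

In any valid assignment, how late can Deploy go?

day 3

Downstream work caps Deploy at day 3.
Deploy at day 3 is achievable: Deploy in day 3; Launch in day 4; Sync in day 4; Research in day 1; Prototype in day 4; Package in day 2; Build in day 2.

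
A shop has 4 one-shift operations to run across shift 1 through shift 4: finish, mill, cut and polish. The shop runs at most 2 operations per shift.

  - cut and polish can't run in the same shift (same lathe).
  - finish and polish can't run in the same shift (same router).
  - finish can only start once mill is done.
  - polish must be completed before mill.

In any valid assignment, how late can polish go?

Downstream work caps polish at shift 2.
polish at shift 2 is achievable: mill -> shift 3, finish -> shift 4, polish -> shift 2, cut -> shift 1.

shift 2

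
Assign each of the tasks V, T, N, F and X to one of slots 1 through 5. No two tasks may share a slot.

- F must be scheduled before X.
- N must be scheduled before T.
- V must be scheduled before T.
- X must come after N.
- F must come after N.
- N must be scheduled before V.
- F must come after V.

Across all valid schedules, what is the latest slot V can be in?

2

Precedence pushes V to at least 2; downstream work caps V at 3.
V at 2 is achievable: V -> 2; T -> 4; F -> 3; X -> 5; N -> 1.
Nothing later works — the capacity limit rule out every slot after 2.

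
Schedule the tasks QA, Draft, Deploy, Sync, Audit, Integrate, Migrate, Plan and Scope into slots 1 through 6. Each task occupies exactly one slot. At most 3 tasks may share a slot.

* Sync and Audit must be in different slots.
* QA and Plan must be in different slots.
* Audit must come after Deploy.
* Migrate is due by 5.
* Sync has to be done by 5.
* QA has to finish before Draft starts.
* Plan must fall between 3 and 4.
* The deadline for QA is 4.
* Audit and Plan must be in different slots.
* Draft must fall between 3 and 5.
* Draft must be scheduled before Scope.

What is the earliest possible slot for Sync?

1

Sync's own window allows nothing later than 5.
Sync at 1 is achievable: Migrate -> 1; Scope -> 4; QA -> 1; Sync -> 1; Integrate -> 2; Plan -> 3; Draft -> 3; Audit -> 4; Deploy -> 2.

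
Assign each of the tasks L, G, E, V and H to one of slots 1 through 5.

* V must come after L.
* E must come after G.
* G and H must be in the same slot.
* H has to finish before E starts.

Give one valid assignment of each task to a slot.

E in 2, L in 1, G in 1, H in 1, V in 2

Checking: G(1) before E(2); H(1) before E(2); L(1) before V(2); G = H = 1.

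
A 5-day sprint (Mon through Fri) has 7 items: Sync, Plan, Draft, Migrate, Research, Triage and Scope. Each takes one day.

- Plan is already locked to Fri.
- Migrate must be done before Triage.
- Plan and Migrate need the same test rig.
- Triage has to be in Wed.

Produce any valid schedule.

Triage in Wed; Migrate in Mon; Draft in Mon; Scope in Mon; Research in Mon; Sync in Mon; Plan in Fri

Checking: Migrate(Mon) before Triage(Wed); Plan(Fri) != Migrate(Mon); Plan=Fri in [Fri,Fri]; Triage=Wed in [Wed,Wed].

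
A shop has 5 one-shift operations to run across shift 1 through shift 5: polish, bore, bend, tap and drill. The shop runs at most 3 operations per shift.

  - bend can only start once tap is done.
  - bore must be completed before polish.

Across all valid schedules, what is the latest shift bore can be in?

Downstream work caps bore at shift 4.
bore at shift 4 is achievable: polish -> shift 5; tap -> shift 1; drill -> shift 1; bore -> shift 4; bend -> shift 2.

shift 4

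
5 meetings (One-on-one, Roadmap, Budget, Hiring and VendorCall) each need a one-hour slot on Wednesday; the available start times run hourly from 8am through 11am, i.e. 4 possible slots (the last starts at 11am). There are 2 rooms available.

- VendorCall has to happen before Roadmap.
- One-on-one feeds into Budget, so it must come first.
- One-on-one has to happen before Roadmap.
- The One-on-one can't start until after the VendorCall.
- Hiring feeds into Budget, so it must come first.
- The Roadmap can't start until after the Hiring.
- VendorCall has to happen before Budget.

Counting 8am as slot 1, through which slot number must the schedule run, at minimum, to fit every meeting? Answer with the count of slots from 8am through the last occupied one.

The precedence chain requires at least 3 distinct slots.
With at most 2 per slot and 5 meetings, at least 3 slots are needed.
3 works (last occupied slot: 10am): for example Budget=10am, Hiring=8am, One-on-one=9am, VendorCall=8am, Roadmap=10am.

3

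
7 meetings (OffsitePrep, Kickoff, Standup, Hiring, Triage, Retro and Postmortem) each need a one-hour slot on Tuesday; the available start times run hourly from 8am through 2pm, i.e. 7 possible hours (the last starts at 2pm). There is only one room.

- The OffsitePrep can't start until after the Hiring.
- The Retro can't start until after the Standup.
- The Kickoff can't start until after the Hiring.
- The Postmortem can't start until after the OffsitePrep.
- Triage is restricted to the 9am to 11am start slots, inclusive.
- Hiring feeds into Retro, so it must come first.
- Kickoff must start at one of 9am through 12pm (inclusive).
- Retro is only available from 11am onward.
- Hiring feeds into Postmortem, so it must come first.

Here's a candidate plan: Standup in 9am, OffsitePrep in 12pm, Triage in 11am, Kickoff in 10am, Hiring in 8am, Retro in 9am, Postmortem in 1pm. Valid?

Hiring feeds into Postmortem, so it must come first — holds.
The Postmortem can't start until after the OffsitePrep — holds.
The Kickoff can't start until after the Hiring — holds.
The Retro can't start until after the Standup — violated.
The OffsitePrep can't start until after the Hiring — holds.
Retro is only available from 11am onward — violated.
Triage is restricted to the 9am to 11am start slots, inclusive — holds.
Hiring feeds into Retro, so it must come first — holds.
Kickoff must start at one of 9am through 12pm (inclusive) — holds.
There is only one room — violated.

Invalid. Retro is only available from 11am onward.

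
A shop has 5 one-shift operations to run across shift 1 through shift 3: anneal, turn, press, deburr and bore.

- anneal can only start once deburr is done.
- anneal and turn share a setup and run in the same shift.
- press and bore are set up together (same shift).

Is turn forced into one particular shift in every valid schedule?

turn can be shift 2 (e.g. turn=shift 2; bore=shift 1; deburr=shift 1; press=shift 1; anneal=shift 2) or shift 3 (e.g. turn in shift 3; bore in shift 1; deburr in shift 1; press in shift 1; anneal in shift 3).

No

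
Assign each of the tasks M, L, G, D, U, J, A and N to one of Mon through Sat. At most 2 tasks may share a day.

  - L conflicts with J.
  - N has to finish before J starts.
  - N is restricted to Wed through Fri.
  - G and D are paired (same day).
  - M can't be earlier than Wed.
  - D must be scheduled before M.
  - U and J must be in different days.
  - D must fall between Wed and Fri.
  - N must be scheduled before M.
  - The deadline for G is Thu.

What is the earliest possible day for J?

Precedence pushes J to at least Thu.
J at Fri is achievable: D in Thu, G in Thu, M in Fri, J in Fri, A in Tue, U in Mon, N in Wed, L in Mon.
Nothing earlier works — the conflict and capacity constraints rule out every day before Fri.

Fri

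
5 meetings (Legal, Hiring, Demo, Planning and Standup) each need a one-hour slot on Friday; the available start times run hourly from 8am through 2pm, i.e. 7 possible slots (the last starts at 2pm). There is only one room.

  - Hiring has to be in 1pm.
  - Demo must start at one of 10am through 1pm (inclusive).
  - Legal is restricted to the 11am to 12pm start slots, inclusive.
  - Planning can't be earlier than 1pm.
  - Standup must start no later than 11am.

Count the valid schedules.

Splitting on Legal: it can be 11am (5), 12pm (6). Listing each branch's schedules as (Hiring, Demo, Planning, Standup):
Legal=11am: (1pm,10am,2pm,8am) (1pm,10am,2pm,9am) (1pm,12pm,2pm,8am) (1pm,12pm,2pm,9am) (1pm,12pm,2pm,10am) — 5.
Legal=12pm: (1pm,10am,2pm,8am) (1pm,10am,2pm,9am) (1pm,10am,2pm,11am) (1pm,11am,2pm,8am) (1pm,11am,2pm,9am) (1pm,11am,2pm,10am) — 6.
Summing: 5 + 6 = 11.

11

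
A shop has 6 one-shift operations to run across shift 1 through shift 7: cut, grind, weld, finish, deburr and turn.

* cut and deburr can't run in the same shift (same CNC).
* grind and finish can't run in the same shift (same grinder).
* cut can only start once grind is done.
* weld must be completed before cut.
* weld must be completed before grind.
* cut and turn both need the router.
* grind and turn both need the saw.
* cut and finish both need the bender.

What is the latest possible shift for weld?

Downstream work caps weld at shift 5.
weld at shift 5 is achievable: cut=shift 7; weld=shift 5; finish=shift 1; grind=shift 6; turn=shift 1; deburr=shift 1.

shift 5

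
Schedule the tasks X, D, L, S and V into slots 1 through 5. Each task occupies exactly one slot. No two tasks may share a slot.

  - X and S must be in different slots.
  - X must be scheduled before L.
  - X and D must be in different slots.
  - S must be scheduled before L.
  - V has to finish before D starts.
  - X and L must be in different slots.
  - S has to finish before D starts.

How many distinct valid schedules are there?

Splitting on X: it can be 1 (5), 2 (5), 3 (4), 4 (2). Listing each branch's schedules as (D, L, S, V):
X=1: (4,5,2,3) (4,5,3,2) (5,3,2,4) (5,4,2,3) (5,4,3,2) — 5.
X=2: (4,5,1,3) (4,5,3,1) (5,3,1,4) (5,4,1,3) (5,4,3,1) — 5.
X=3: (4,5,1,2) (4,5,2,1) (5,4,1,2) (5,4,2,1) — 4.
X=4: (3,5,1,2) (3,5,2,1) — 2.
Summing: 5 + 5 + 4 + 2 = 16.

16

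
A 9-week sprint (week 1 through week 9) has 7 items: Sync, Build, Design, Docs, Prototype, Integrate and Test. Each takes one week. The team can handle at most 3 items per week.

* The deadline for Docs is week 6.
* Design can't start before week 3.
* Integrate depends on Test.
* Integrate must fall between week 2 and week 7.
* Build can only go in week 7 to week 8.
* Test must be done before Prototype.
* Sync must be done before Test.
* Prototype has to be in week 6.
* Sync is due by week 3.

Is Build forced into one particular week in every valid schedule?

Build can be week 7 (e.g. Sync in week 1; Test in week 2; Build in week 7; Integrate in week 3; Prototype in week 6; Design in week 3; Docs in week 1) or week 8 (e.g. Docs in week 1; Test in week 2; Prototype in week 6; Sync in week 1; Build in week 8; Integrate in week 3; Design in week 3).

No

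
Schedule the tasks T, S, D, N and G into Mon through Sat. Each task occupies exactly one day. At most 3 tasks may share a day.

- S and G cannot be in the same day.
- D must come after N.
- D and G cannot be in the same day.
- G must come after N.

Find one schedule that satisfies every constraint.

S=Mon, N=Mon, T=Mon, G=Wed, D=Tue

Checking: N(Mon) before D(Tue); N(Mon) before G(Wed); S(Mon) != G(Wed); D(Tue) != G(Wed); max 3 per day (cap 3).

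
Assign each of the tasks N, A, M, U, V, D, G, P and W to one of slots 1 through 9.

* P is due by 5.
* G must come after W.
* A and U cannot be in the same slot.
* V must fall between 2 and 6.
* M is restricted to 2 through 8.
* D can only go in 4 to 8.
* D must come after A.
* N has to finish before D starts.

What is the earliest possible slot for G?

2

Precedence pushes G to at least 2.
G at 2 is achievable: M -> 2; G -> 2; N -> 1; U -> 2; W -> 1; D -> 4; A -> 1; P -> 1; V -> 2.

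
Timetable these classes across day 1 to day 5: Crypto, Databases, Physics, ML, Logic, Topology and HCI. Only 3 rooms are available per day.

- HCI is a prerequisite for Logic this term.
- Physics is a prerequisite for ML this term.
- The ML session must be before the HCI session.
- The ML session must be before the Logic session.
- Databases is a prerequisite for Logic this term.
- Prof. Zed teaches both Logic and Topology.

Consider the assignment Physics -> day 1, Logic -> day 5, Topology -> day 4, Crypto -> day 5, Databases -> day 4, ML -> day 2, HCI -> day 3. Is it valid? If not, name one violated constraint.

Databases is a prerequisite for Logic this term — holds.
Prof. Zed teaches both Logic and Topology — holds.
Physics is a prerequisite for ML this term — holds.
Only 3 rooms are available per day — holds.
The ML session must be before the HCI session — holds.
The ML session must be before the Logic session — holds.
HCI is a prerequisite for Logic this term — holds.

Valid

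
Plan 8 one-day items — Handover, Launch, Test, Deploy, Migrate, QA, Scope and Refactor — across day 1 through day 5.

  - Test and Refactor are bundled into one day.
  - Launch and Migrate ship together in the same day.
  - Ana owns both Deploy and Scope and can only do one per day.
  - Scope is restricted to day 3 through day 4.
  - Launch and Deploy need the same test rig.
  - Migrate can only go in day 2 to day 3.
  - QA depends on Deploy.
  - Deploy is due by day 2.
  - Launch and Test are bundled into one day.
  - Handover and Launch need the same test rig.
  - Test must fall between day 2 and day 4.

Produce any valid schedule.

Migrate=day 2; Refactor=day 2; Scope=day 3; Deploy=day 1; Launch=day 2; Handover=day 1; Test=day 2; QA=day 2

Checking: Deploy(day 1) before QA(day 2); Deploy(day 1) != Scope(day 3); Handover(day 1) != Launch(day 2); Launch(day 2) != Deploy(day 1); Launch = Migrate = day 2; Launch = Test = day 2; Test = Refactor = day 2; Deploy=day 1 in [day 1,day 2]; Scope=day 3 in [day 3,day 4]; Migrate=day 2 in [day 2,day 3]; Test=day 2 in [day 2,day 4].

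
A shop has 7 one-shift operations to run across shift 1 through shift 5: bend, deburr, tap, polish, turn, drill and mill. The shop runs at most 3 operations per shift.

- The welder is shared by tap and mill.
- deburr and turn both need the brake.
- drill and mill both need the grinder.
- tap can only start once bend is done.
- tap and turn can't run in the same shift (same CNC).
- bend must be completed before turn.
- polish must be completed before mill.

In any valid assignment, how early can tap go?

shift 2

Precedence pushes tap to at least shift 2.
tap at shift 2 is achievable: polish -> shift 1, drill -> shift 2, mill -> shift 3, tap -> shift 2, bend -> shift 1, turn -> shift 3, deburr -> shift 1.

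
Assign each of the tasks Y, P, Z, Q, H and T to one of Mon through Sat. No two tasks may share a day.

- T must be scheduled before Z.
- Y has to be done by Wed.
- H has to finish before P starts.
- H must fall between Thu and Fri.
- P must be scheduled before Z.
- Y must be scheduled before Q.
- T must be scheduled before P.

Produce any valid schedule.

Z -> Sat; P -> Fri; Y -> Mon; T -> Tue; Q -> Wed; H -> Thu

Checking: Y(Mon) before Q(Wed); P(Fri) before Z(Sat); T(Tue) before Z(Sat); H(Thu) before P(Fri); T(Tue) before P(Fri); H=Thu in [Thu,Fri]; Y=Mon in [Mon,Wed]; max 1 per day (cap 1).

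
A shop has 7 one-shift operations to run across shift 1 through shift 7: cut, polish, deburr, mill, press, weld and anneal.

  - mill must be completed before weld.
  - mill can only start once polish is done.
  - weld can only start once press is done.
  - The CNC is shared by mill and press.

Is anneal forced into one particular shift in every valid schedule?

No

anneal can be shift 1 (e.g. deburr -> shift 1, cut -> shift 1, weld -> shift 3, mill -> shift 2, press -> shift 1, anneal -> shift 1, polish -> shift 1) or shift 2 (e.g. weld=shift 3, press=shift 1, mill=shift 2, deburr=shift 1, anneal=shift 2, polish=shift 1, cut=shift 1).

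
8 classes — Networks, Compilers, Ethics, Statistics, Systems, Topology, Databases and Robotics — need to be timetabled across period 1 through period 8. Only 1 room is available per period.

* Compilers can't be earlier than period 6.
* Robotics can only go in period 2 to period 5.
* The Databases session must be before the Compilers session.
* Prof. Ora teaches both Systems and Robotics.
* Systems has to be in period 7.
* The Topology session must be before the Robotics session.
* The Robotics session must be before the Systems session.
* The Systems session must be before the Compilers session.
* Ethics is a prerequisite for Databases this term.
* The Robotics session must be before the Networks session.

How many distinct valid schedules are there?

60

Splitting on Networks: it can be period 3 (3), period 4 (9), period 5 (18), period 6 (30). Listing each branch's schedules as (Compilers, Ethics, Statistics, Systems, Topology, Databases, Robotics) by period number:
Networks=period 3: (8,4,5,7,1,6,2) (8,4,6,7,1,5,2) (8,5,4,7,1,6,2) — 3.
Networks=period 4: (8,1,5,7,2,6,3) (8,1,6,7,2,5,3) (8,2,5,7,1,6,3) (8,2,6,7,1,5,3) (8,3,5,7,1,6,2) (8,3,6,7,1,5,2) (8,5,1,7,2,6,3) (8,5,2,7,1,6,3) (8,5,3,7,1,6,2) — 9.
Networks=period 5: (8,1,2,7,3,6,4) (8,1,3,7,2,6,4) (8,1,4,7,2,6,3) (8,1,6,7,2,3,4) (8,1,6,7,2,4,3) (8,1,6,7,3,2,4) (8,2,1,7,3,6,4) (8,2,3,7,1,6,4) (8,2,4,7,1,6,3) (8,2,6,7,1,3,4) (8,2,6,7,1,4,3) (8,3,1,7,2,6,4) (8,3,2,7,1,6,4) (8,3,4,7,1,6,2) (8,3,6,7,1,4,2) (8,4,1,7,2,6,3) (8,4,2,7,1,6,3) (8,4,3,7,1,6,2) — 18.
Networks=period 6: (8,1,2,7,3,4,5) (8,1,2,7,3,5,4) (8,1,2,7,4,3,5) (8,1,3,7,2,4,5) (8,1,3,7,2,5,4) (8,1,3,7,4,2,5) (8,1,4,7,2,3,5) (8,1,4,7,2,5,3) (8,1,4,7,3,2,5) (8,1,5,7,2,3,4) (8,1,5,7,2,4,3) (8,1,5,7,3,2,4) (8,2,1,7,3,4,5) (8,2,1,7,3,5,4) (8,2,1,7,4,3,5) (8,2,3,7,1,4,5) (8,2,3,7,1,5,4) (8,2,4,7,1,3,5) (8,2,4,7,1,5,3) (8,2,5,7,1,3,4) (8,2,5,7,1,4,3) (8,3,1,7,2,4,5) (8,3,1,7,2,5,4) (8,3,2,7,1,4,5) (8,3,2,7,1,5,4) (8,3,4,7,1,5,2) (8,3,5,7,1,4,2) (8,4,1,7,2,5,3) (8,4,2,7,1,5,3) (8,4,3,7,1,5,2) — 30.
Summing: 3 + 9 + 18 + 30 = 60.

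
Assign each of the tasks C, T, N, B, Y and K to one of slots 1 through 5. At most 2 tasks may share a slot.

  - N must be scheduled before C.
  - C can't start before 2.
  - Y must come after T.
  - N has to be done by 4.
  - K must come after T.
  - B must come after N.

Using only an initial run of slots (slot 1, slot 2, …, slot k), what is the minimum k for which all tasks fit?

The precedence chain requires at least 2 distinct slots.
With at most 2 per slot and 6 tasks, at least 3 slots are needed.
3 works (last occupied slot: 3): for example K -> 3, T -> 1, C -> 2, B -> 2, Y -> 3, N -> 1.

3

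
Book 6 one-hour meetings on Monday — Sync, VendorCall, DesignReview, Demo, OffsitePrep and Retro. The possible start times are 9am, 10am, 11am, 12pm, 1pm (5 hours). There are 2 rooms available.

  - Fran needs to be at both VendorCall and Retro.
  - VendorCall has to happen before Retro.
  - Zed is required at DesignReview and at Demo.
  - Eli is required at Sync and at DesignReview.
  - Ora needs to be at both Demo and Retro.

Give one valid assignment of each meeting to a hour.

VendorCall in 9am, DesignReview in 10am, Retro in 10am, Demo in 11am, OffsitePrep in 11am, Sync in 9am

Checking: VendorCall(9am) before Retro(10am); DesignReview(10am) != Demo(11am); VendorCall(9am) != Retro(10am); Sync(9am) != DesignReview(10am); Demo(11am) != Retro(10am); max 2 per hour (cap 2).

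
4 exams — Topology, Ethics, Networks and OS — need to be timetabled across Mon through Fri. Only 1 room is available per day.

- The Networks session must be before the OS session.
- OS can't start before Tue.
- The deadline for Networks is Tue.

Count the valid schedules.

Splitting on Topology: it can be Mon (6), Tue (6), Wed (10), Thu (10), Fri (10). Listing each branch's schedules as (Ethics, Networks, OS):
Topology=Mon: (Wed,Tue,Thu) (Wed,Tue,Fri) (Thu,Tue,Wed) (Thu,Tue,Fri) (Fri,Tue,Wed) (Fri,Tue,Thu) — 6.
Topology=Tue: (Wed,Mon,Thu) (Wed,Mon,Fri) (Thu,Mon,Wed) (Thu,Mon,Fri) (Fri,Mon,Wed) (Fri,Mon,Thu) — 6.
Topology=Wed: (Mon,Tue,Thu) (Mon,Tue,Fri) (Tue,Mon,Thu) (Tue,Mon,Fri) (Thu,Mon,Tue) (Thu,Mon,Fri) (Thu,Tue,Fri) (Fri,Mon,Tue) (Fri,Mon,Thu) (Fri,Tue,Thu) — 10.
Topology=Thu: (Mon,Tue,Wed) (Mon,Tue,Fri) (Tue,Mon,Wed) (Tue,Mon,Fri) (Wed,Mon,Tue) (Wed,Mon,Fri) (Wed,Tue,Fri) (Fri,Mon,Tue) (Fri,Mon,Wed) (Fri,Tue,Wed) — 10.
Topology=Fri: (Mon,Tue,Wed) (Mon,Tue,Thu) (Tue,Mon,Wed) (Tue,Mon,Thu) (Wed,Mon,Tue) (Wed,Mon,Thu) (Wed,Tue,Thu) (Thu,Mon,Tue) (Thu,Mon,Wed) (Thu,Tue,Wed) — 10.
Summing: 6 + 6 + 10 + 10 + 10 = 42.

42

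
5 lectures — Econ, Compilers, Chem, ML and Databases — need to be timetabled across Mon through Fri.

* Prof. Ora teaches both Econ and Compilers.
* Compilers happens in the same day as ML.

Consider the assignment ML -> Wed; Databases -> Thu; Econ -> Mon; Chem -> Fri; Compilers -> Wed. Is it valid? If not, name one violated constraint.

Yes, all constraints hold

Prof. Ora teaches both Econ and Compilers — holds.
Compilers happens in the same day as ML — holds.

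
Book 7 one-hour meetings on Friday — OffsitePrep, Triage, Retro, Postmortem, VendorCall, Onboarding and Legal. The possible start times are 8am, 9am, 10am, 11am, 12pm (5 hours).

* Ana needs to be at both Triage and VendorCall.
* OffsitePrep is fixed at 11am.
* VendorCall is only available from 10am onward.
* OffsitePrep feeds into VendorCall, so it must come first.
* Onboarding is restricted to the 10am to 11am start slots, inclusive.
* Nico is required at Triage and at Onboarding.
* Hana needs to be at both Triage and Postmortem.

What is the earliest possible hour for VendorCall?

VendorCall is available from 10am; precedence pushes VendorCall to at least 12pm.
VendorCall at 12pm is achievable: Triage -> 8am, Onboarding -> 10am, Legal -> 8am, OffsitePrep -> 11am, VendorCall -> 12pm, Postmortem -> 9am, Retro -> 8am.

12pm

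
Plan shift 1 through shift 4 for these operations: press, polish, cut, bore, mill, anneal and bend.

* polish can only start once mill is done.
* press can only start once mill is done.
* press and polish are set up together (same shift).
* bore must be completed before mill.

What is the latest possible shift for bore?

Downstream work caps bore at shift 2.
bore at shift 2 is achievable: press=shift 4, mill=shift 3, cut=shift 1, bore=shift 2, bend=shift 1, polish=shift 4, anneal=shift 1.

shift 2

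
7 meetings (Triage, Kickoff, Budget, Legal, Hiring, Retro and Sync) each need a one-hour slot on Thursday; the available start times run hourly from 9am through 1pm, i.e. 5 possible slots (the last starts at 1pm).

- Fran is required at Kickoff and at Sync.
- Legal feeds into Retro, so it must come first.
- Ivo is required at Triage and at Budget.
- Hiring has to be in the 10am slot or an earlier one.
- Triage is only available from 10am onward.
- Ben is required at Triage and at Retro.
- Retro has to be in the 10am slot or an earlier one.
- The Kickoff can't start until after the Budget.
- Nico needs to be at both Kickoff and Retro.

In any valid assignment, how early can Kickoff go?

Precedence pushes Kickoff to at least 10am.
Kickoff at 11am is achievable: Sync=9am, Retro=10am, Triage=11am, Kickoff=11am, Legal=9am, Budget=9am, Hiring=9am.
Nothing earlier works — the conflict constraints rule out every slot before 11am.

11am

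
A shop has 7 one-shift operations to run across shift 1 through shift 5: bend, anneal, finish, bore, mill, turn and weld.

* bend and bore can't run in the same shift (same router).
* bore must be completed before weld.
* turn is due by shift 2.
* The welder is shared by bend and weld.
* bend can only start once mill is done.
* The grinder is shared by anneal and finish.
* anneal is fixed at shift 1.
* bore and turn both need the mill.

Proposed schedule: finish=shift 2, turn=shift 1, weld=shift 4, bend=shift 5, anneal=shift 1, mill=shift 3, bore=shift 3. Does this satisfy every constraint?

The welder is shared by bend and weld — holds.
anneal is fixed at shift 1 — holds.
The grinder is shared by anneal and finish — holds.
bore and turn both need the mill — holds.
bend and bore can't run in the same shift (same router) — holds.
turn is due by shift 2 — holds.
bore must be completed before weld — holds.
bend can only start once mill is done — holds.

Valid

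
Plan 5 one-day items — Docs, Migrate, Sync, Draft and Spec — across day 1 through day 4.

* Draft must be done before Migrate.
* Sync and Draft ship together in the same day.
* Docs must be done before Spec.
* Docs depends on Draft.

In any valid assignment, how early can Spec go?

day 3

Precedence pushes Spec to at least day 3.
Spec at day 3 is achievable: Migrate in day 2, Draft in day 1, Spec in day 3, Docs in day 2, Sync in day 1.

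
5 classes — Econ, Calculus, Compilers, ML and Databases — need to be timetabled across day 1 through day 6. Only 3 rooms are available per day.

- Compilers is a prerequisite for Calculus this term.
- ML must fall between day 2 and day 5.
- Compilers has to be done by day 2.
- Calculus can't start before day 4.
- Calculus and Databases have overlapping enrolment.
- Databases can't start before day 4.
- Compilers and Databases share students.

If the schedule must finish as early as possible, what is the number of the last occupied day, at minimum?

The precedence chain requires at least 2 distinct days.
With at most 3 per day and 5 classes, at least 2 days are needed.
Calculus can't be placed before day 4, so the schedule must run through at least day 4.
Could 4 days be enough, i.e. nothing placed later than day 4? No: Calculus's window within 4 days is {day 4}; Databases's window within 4 days is {day 4}; Databases can't share with Calculus (day 4) → nothing is left.
So 4 days is not enough.
5 works (last occupied day: day 5): for example Calculus in day 4; Econ in day 1; Databases in day 5; Compilers in day 1; ML in day 2.

5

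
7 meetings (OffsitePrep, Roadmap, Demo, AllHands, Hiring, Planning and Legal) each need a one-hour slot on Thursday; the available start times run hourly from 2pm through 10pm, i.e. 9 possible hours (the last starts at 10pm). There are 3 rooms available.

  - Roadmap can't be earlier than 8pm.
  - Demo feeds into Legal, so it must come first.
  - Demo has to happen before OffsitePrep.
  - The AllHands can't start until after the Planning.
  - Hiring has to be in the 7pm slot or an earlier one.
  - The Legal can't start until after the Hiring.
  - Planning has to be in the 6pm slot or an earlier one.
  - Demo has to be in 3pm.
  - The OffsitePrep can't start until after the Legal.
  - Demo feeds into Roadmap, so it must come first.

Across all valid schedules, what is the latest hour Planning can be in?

6pm

Planning's own window allows nothing later than 6pm.
Planning at 6pm is achievable: Demo -> 3pm; Legal -> 4pm; Hiring -> 2pm; AllHands -> 7pm; Planning -> 6pm; OffsitePrep -> 5pm; Roadmap -> 8pm.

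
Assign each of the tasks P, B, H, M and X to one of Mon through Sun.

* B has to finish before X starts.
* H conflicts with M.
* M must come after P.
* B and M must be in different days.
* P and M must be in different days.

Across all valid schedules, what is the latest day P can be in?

Sat

Downstream work caps P at Sat.
P at Sat is achievable: H -> Mon, X -> Tue, P -> Sat, B -> Mon, M -> Sun.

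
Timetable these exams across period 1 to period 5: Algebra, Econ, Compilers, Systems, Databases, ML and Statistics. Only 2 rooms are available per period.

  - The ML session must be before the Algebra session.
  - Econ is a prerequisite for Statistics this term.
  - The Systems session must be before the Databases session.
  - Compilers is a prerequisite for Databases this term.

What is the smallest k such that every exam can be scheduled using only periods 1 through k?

The precedence chain requires at least 2 distinct periods.
With at most 2 per period and 7 exams, at least 4 periods are needed.
4 works (last occupied period: period 4): for example Algebra in period 3, ML in period 2, Statistics in period 4, Compilers in period 1, Econ in period 3, Systems in period 1, Databases in period 2.

4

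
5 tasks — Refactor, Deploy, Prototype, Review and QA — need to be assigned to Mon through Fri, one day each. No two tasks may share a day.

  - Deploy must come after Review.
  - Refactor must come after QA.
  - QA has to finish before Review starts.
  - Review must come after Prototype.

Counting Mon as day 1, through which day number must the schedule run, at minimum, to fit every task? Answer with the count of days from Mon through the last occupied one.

The precedence chain requires at least 3 distinct days.
With at most 1 per day and 5 tasks, at least 5 days are needed.
5 works (last occupied day: Fri): for example Prototype -> Tue; Refactor -> Thu; Review -> Wed; Deploy -> Fri; QA -> Mon.

5 days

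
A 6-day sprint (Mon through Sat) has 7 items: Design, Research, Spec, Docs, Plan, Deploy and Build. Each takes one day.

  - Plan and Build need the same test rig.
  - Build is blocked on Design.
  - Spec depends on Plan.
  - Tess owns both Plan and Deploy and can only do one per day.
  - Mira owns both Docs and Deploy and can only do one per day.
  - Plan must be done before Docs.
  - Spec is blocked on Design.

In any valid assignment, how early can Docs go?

Precedence pushes Docs to at least Tue.
Docs at Tue is achievable: Design in Mon; Docs in Tue; Spec in Tue; Plan in Mon; Deploy in Wed; Research in Mon; Build in Tue.

Tue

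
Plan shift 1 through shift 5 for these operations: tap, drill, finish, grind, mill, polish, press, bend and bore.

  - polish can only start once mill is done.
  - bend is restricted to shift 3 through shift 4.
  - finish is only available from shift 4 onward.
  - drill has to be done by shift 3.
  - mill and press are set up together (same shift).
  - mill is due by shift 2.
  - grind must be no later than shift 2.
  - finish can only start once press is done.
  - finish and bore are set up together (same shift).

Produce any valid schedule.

mill -> shift 1; polish -> shift 2; tap -> shift 1; press -> shift 1; finish -> shift 4; bend -> shift 3; bore -> shift 4; grind -> shift 1; drill -> shift 1

Checking: press(shift 1) before finish(shift 4); mill(shift 1) before polish(shift 2); finish = bore = shift 4; mill = press = shift 1; finish=shift 4 in [shift 4,shift 5]; mill=shift 1 in [shift 1,shift 2]; grind=shift 1 in [shift 1,shift 2]; drill=shift 1 in [shift 1,shift 3]; bend=shift 3 in [shift 3,shift 4].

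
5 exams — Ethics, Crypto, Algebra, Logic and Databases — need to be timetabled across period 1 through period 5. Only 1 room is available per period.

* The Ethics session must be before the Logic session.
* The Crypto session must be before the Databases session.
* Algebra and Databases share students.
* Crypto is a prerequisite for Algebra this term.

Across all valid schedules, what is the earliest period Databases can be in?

Precedence pushes Databases to at least period 2.
Databases at period 2 is achievable: Algebra=period 4, Databases=period 2, Crypto=period 1, Ethics=period 3, Logic=period 5.

period 2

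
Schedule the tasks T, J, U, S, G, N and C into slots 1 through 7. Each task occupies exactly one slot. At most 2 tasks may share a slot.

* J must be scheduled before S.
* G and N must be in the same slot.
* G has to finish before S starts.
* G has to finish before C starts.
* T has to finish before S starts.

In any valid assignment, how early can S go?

Precedence pushes S to at least 2.
S at 3 is achievable: T -> 2, C -> 3, G -> 1, J -> 2, S -> 3, N -> 1, U -> 4.
Nothing earlier works — the capacity limit rule out every slot before 3.

3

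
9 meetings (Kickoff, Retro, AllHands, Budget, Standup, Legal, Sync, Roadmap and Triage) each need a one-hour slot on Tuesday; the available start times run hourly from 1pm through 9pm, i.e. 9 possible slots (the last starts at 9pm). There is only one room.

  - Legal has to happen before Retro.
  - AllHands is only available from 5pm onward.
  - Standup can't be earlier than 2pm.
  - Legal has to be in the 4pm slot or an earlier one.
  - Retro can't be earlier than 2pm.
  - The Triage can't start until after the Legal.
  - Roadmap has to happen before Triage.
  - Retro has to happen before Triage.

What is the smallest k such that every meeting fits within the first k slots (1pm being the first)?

The precedence chain requires at least 3 distinct slots.
With at most 1 per slot and 9 meetings, at least 9 slots are needed.
AllHands can't be placed before 5pm — that is slot 5 counting from 1pm — so the schedule must run through at least 5 slots.
9 works (last occupied slot: 9pm): for example Kickoff -> 7pm; Sync -> 9pm; AllHands -> 5pm; Standup -> 3pm; Retro -> 2pm; Budget -> 8pm; Roadmap -> 4pm; Triage -> 6pm; Legal -> 1pm.

9 slots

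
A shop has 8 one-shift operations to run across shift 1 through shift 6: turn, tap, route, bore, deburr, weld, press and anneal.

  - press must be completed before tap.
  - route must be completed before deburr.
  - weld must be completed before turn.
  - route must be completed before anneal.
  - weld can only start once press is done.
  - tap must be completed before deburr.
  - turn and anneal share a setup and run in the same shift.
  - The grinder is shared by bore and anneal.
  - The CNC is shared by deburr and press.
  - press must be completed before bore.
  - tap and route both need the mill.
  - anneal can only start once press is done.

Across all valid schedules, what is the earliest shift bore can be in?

shift 2

Precedence pushes bore to at least shift 2.
bore at shift 2 is achievable: press in shift 1; route in shift 1; anneal in shift 3; bore in shift 2; tap in shift 2; weld in shift 2; turn in shift 3; deburr in shift 3.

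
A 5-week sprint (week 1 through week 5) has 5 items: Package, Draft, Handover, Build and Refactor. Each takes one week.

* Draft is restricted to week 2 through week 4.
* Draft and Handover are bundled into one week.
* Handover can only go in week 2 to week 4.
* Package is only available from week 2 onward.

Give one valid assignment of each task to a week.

Package=week 2, Refactor=week 1, Build=week 1, Handover=week 2, Draft=week 2

Checking: Draft = Handover = week 2; Handover=week 2 in [week 2,week 4]; Package=week 2 in [week 2,week 5]; Draft=week 2 in [week 2,week 4].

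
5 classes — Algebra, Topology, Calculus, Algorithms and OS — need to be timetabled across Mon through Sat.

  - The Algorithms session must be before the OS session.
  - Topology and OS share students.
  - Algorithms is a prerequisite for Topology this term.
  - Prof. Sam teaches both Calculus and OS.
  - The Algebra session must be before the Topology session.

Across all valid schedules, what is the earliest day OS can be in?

Tue

Precedence pushes OS to at least Tue.
OS at Tue is achievable: Algorithms -> Mon, Calculus -> Mon, Topology -> Wed, OS -> Tue, Algebra -> Mon.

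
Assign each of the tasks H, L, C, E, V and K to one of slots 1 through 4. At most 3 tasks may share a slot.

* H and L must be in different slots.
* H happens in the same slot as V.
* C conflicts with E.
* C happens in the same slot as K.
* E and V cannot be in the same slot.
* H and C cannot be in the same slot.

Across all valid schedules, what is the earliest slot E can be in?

1

E at 1 is achievable: L in 1, V in 2, H in 2, C in 3, K in 3, E in 1.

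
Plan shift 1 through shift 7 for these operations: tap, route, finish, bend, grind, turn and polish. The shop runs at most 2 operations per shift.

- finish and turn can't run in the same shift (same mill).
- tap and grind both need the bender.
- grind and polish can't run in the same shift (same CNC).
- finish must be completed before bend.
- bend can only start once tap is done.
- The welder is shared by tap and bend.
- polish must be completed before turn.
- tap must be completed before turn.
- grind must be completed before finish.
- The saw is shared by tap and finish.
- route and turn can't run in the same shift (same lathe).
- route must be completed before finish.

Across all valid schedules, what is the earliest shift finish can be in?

Precedence pushes finish to at least shift 2; downstream work caps finish at shift 6.
finish at shift 2 is achievable: grind in shift 1, route in shift 1, finish in shift 2, polish in shift 2, bend in shift 4, turn in shift 4, tap in shift 3.

shift 2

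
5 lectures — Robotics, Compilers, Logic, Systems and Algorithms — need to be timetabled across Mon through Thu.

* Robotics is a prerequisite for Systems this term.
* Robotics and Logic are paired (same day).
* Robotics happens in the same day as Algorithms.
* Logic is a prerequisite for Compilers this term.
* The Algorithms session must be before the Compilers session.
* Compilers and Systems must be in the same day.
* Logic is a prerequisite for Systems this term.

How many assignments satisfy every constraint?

6

Splitting on Robotics: it can be Mon (3), Tue (2), Wed (1). Listing each branch's schedules as (Compilers, Logic, Systems, Algorithms):
Robotics=Mon: (Tue,Mon,Tue,Mon) (Wed,Mon,Wed,Mon) (Thu,Mon,Thu,Mon) — 3.
Robotics=Tue: (Wed,Tue,Wed,Tue) (Thu,Tue,Thu,Tue) — 2.
Robotics=Wed: (Thu,Wed,Thu,Wed) — 1.
Summing: 3 + 2 + 1 = 6.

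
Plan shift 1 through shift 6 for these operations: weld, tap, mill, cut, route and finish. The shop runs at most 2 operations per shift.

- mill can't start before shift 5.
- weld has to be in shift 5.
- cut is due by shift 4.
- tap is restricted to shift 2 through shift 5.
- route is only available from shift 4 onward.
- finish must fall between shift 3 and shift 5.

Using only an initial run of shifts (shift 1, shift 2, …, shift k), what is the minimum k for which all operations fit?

With at most 2 per shift and 6 operations, at least 3 shifts are needed.
weld can't be placed before shift 5, so the schedule must run through at least shift 5.
5 works (last occupied shift: shift 5): for example weld -> shift 5; tap -> shift 2; finish -> shift 3; cut -> shift 1; route -> shift 4; mill -> shift 5.

5 shifts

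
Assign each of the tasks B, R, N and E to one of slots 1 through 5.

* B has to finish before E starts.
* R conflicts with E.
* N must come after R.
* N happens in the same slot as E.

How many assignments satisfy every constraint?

30

Splitting on B: it can be 1 (10), 2 (9), 3 (7), 4 (4). Listing each branch's schedules as (R, N, E):
B=1: (1,2,2) (1,3,3) (1,4,4) (1,5,5) (2,3,3) (2,4,4) (2,5,5) (3,4,4) (3,5,5) (4,5,5) — 10.
B=2: (1,3,3) (1,4,4) (1,5,5) (2,3,3) (2,4,4) (2,5,5) (3,4,4) (3,5,5) (4,5,5) — 9.
B=3: (1,4,4) (1,5,5) (2,4,4) (2,5,5) (3,4,4) (3,5,5) (4,5,5) — 7.
B=4: (1,5,5) (2,5,5) (3,5,5) (4,5,5) — 4.
Summing: 10 + 9 + 7 + 4 = 30.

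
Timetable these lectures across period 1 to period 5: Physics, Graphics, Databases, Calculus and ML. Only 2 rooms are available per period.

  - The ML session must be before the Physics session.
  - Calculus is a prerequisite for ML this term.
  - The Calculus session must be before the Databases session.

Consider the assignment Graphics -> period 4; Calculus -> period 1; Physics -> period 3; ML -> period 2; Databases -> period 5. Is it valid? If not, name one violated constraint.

Valid

Only 2 rooms are available per period — holds.
The ML session must be before the Physics session — holds.
The Calculus session must be before the Databases session — holds.
Calculus is a prerequisite for ML this term — holds.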